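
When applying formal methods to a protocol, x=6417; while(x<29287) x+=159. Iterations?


Step 1: x goes from 6417 toward 29287 by 159; the body runs while x<29287, so iterations = ceil((bound-start)/step)
Step 2: Distance=22870
Step 3: ceil(22870/159)=144

144


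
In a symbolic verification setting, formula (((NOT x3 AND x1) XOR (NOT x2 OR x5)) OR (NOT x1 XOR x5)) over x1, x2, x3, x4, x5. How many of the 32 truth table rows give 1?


Formula: (((NOT x3 AND x1) XOR (NOT x2 OR x5)) OR (NOT x1 XOR x5)) over 5 vars (32 rows)
Evaluate each row (x1, x2, x3, x4, x5 as bits, MSB first):
  row 0 [00000]: (((NOT 0 AND 0) XOR (NOT 0 OR 0)) OR (NOT 0 XOR 0)) -> 1
  row 1 [00001]: (((NOT 0 AND 0) XOR (NOT 0 OR 1)) OR (NOT 0 XOR 1)) -> 1
  row 2 [00010]: (((NOT 0 AND 0) XOR (NOT 0 OR 0)) OR (NOT 0 XOR 0)) -> 1
  row 3 [00011]: (((NOT 0 AND 0) XOR (NOT 0 OR 1)) OR (NOT 0 XOR 1)) -> 1
  row 4 [00100]: (((NOT 1 AND 0) XOR (NOT 0 OR 0)) OR (NOT 0 XOR 0)) -> 1
  row 5 [00101]: (((NOT 1 AND 0) XOR (NOT 0 OR 1)) OR (NOT 0 XOR 1)) -> 1
  row 6 [00110]: (((NOT 1 AND 0) XOR (NOT 0 OR 0)) OR (NOT 0 XOR 0)) -> 1
  row 7 [00111]: (((NOT 1 AND 0) XOR (NOT 0 OR 1)) OR (NOT 0 XOR 1)) -> 1
  row 8 [01000]: (((NOT 0 AND 0) XOR (NOT 1 OR 0)) OR (NOT 0 XOR 0)) -> 1
  row 9 [01001]: (((NOT 0 AND 0) XOR (NOT 1 OR 1)) OR (NOT 0 XOR 1)) -> 1
  row 10 [01010]: (((NOT 0 AND 0) XOR (NOT 1 OR 0)) OR (NOT 0 XOR 0)) -> 1
  row 11 [01011]: (((NOT 0 AND 0) XOR (NOT 1 OR 1)) OR (NOT 0 XOR 1)) -> 1
  row 12 [01100]: (((NOT 1 AND 0) XOR (NOT 1 OR 0)) OR (NOT 0 XOR 0)) -> 1
  row 13 [01101]: (((NOT 1 AND 0) XOR (NOT 1 OR 1)) OR (NOT 0 XOR 1)) -> 1
  row 14 [01110]: (((NOT 1 AND 0) XOR (NOT 1 OR 0)) OR (NOT 0 XOR 0)) -> 1
  row 15 [01111]: (((NOT 1 AND 0) XOR (NOT 1 OR 1)) OR (NOT 0 XOR 1)) -> 1
  row 16 [10000]: (((NOT 0 AND 1) XOR (NOT 0 OR 0)) OR (NOT 1 XOR 0)) -> 0
  row 17 [10001]: (((NOT 0 AND 1) XOR (NOT 0 OR 1)) OR (NOT 1 XOR 1)) -> 1
  row 18 [10010]: (((NOT 0 AND 1) XOR (NOT 0 OR 0)) OR (NOT 1 XOR 0)) -> 0
  row 19 [10011]: (((NOT 0 AND 1) XOR (NOT 0 OR 1)) OR (NOT 1 XOR 1)) -> 1
  row 20 [10100]: (((NOT 1 AND 1) XOR (NOT 0 OR 0)) OR (NOT 1 XOR 0)) -> 1
  row 21 [10101]: (((NOT 1 AND 1) XOR (NOT 0 OR 1)) OR (NOT 1 XOR 1)) -> 1
  row 22 [10110]: (((NOT 1 AND 1) XOR (NOT 0 OR 0)) OR (NOT 1 XOR 0)) -> 1
  row 23 [10111]: (((NOT 1 AND 1) XOR (NOT 0 OR 1)) OR (NOT 1 XOR 1)) -> 1
  row 24 [11000]: (((NOT 0 AND 1) XOR (NOT 1 OR 0)) OR (NOT 1 XOR 0)) -> 1
  row 25 [11001]: (((NOT 0 AND 1) XOR (NOT 1 OR 1)) OR (NOT 1 XOR 1)) -> 1
  row 26 [11010]: (((NOT 0 AND 1) XOR (NOT 1 OR 0)) OR (NOT 1 XOR 0)) -> 1
  row 27 [11011]: (((NOT 0 AND 1) XOR (NOT 1 OR 1)) OR (NOT 1 XOR 1)) -> 1
  row 28 [11100]: (((NOT 1 AND 1) XOR (NOT 1 OR 0)) OR (NOT 1 XOR 0)) -> 0
  row 29 [11101]: (((NOT 1 AND 1) XOR (NOT 1 OR 1)) OR (NOT 1 XOR 1)) -> 1
  row 30 [11110]: (((NOT 1 AND 1) XOR (NOT 1 OR 0)) OR (NOT 1 XOR 0)) -> 0
  row 31 [11111]: (((NOT 1 AND 1) XOR (NOT 1 OR 1)) OR (NOT 1 XOR 1)) -> 1
Full result column, 8 rows per line (x1,x2 fixed per line; x3,x4,x5 runs 000..111 left to right):
  rows 0-7 [x1,x2=00]: 11111111  (ones: 8)
  rows 8-15 [x1,x2=01]: 11111111  (ones: 8)
  rows 16-23 [x1,x2=10]: 01011111  (ones: 6)
  rows 24-31 [x1,x2=11]: 11110101  (ones: 6)
Count of 1-rows = 8+8+6+6 = 28

28


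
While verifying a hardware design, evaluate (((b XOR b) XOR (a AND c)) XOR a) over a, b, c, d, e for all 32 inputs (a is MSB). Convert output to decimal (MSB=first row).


Formula: (((b XOR b) XOR (a AND c)) XOR a) over a, b, c, d, e (32 rows)
Evaluate each row (bits = a,b,c,d,e, MSB first):
  row 0 [00000]: (((0 XOR 0) XOR (0 AND 0)) XOR 0) -> 0
  row 1 [00001]: (((0 XOR 0) XOR (0 AND 0)) XOR 0) -> 0
  row 2 [00010]: (((0 XOR 0) XOR (0 AND 0)) XOR 0) -> 0
  row 3 [00011]: (((0 XOR 0) XOR (0 AND 0)) XOR 0) -> 0
  row 4 [00100]: (((0 XOR 0) XOR (0 AND 1)) XOR 0) -> 0
  row 5 [00101]: (((0 XOR 0) XOR (0 AND 1)) XOR 0) -> 0
  row 6 [00110]: (((0 XOR 0) XOR (0 AND 1)) XOR 0) -> 0
  row 7 [00111]: (((0 XOR 0) XOR (0 AND 1)) XOR 0) -> 0
  row 8 [01000]: (((1 XOR 1) XOR (0 AND 0)) XOR 0) -> 0
  row 9 [01001]: (((1 XOR 1) XOR (0 AND 0)) XOR 0) -> 0
  row 10 [01010]: (((1 XOR 1) XOR (0 AND 0)) XOR 0) -> 0
  row 11 [01011]: (((1 XOR 1) XOR (0 AND 0)) XOR 0) -> 0
  row 12 [01100]: (((1 XOR 1) XOR (0 AND 1)) XOR 0) -> 0
  row 13 [01101]: (((1 XOR 1) XOR (0 AND 1)) XOR 0) -> 0
  row 14 [01110]: (((1 XOR 1) XOR (0 AND 1)) XOR 0) -> 0
  row 15 [01111]: (((1 XOR 1) XOR (0 AND 1)) XOR 0) -> 0
  row 16 [10000]: (((0 XOR 0) XOR (1 AND 0)) XOR 1) -> 1
  row 17 [10001]: (((0 XOR 0) XOR (1 AND 0)) XOR 1) -> 1
  row 18 [10010]: (((0 XOR 0) XOR (1 AND 0)) XOR 1) -> 1
  row 19 [10011]: (((0 XOR 0) XOR (1 AND 0)) XOR 1) -> 1
  row 20 [10100]: (((0 XOR 0) XOR (1 AND 1)) XOR 1) -> 0
  row 21 [10101]: (((0 XOR 0) XOR (1 AND 1)) XOR 1) -> 0
  row 22 [10110]: (((0 XOR 0) XOR (1 AND 1)) XOR 1) -> 0
  row 23 [10111]: (((0 XOR 0) XOR (1 AND 1)) XOR 1) -> 0
  row 24 [11000]: (((1 XOR 1) XOR (1 AND 0)) XOR 1) -> 1
  row 25 [11001]: (((1 XOR 1) XOR (1 AND 0)) XOR 1) -> 1
  row 26 [11010]: (((1 XOR 1) XOR (1 AND 0)) XOR 1) -> 1
  row 27 [11011]: (((1 XOR 1) XOR (1 AND 0)) XOR 1) -> 1
  row 28 [11100]: (((1 XOR 1) XOR (1 AND 1)) XOR 1) -> 0
  row 29 [11101]: (((1 XOR 1) XOR (1 AND 1)) XOR 1) -> 0
  row 30 [11110]: (((1 XOR 1) XOR (1 AND 1)) XOR 1) -> 0
  row 31 [11111]: (((1 XOR 1) XOR (1 AND 1)) XOR 1) -> 0
Full result column, 4 rows per line (a,b,c fixed per line; d,e runs 00..11 left to right):
  rows 0-3 [a,b,c=000]: 0000  = hex 0
  rows 4-7 [a,b,c=001]: 0000  = hex 0
  rows 8-11 [a,b,c=010]: 0000  = hex 0
  rows 12-15 [a,b,c=011]: 0000  = hex 0
  rows 16-19 [a,b,c=100]: 1111  = hex F
  rows 20-23 [a,b,c=101]: 0000  = hex 0
  rows 24-27 [a,b,c=110]: 1111  = hex F
  rows 28-31 [a,b,c=111]: 0000  = hex 0
Output column (row 0 .. row 31) = 00000000000000001111000011110000
Output column grouped in 4s = 0000 0000 0000 0000 1111 0000 1111 0000 = 0x0000F0F0
Convert to decimal digit by digit (value = value*16 + digit):
  0 -> 0
  0*16 + 0 = 0
  0*16 + 0 = 0
  0*16 + 0 = 0
  0*16 + 15 (F) = 15
  15*16 + 0 = 240
  240*16 + 15 (F) = 3855
  3855*16 + 0 = 61680
Decimal = 61680

61680


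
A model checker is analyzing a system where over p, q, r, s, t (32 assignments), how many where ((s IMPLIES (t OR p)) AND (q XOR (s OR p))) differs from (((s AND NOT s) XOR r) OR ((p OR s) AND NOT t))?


F1 = ((s IMPLIES (t OR p)) AND (q XOR (s OR p)))
F2 = (((s AND NOT s) XOR r) OR ((p OR s) AND NOT t))
Evaluate both on each of 32 rows (bits = p,q,r,s,t):
  row 0 [00000]: F1=0 F2=0 -> 0
  row 1 [00001]: F1=0 F2=0 -> 0
  row 2 [00010]: F1=0 F2=1 (differ) -> 1
  row 3 [00011]: F1=1 F2=0 (differ) -> 1
  row 4 [00100]: F1=0 F2=1 (differ) -> 1
  row 5 [00101]: F1=0 F2=1 (differ) -> 1
  row 6 [00110]: F1=0 F2=1 (differ) -> 1
  row 7 [00111]: F1=1 F2=1 -> 0
  row 8 [01000]: F1=1 F2=0 (differ) -> 1
  row 9 [01001]: F1=1 F2=0 (differ) -> 1
  row 10 [01010]: F1=0 F2=1 (differ) -> 1
  row 11 [01011]: F1=0 F2=0 -> 0
  row 12 [01100]: F1=1 F2=1 -> 0
  row 13 [01101]: F1=1 F2=1 -> 0
  row 14 [01110]: F1=0 F2=1 (differ) -> 1
  row 15 [01111]: F1=0 F2=1 (differ) -> 1
  row 16 [10000]: F1=1 F2=1 -> 0
  row 17 [10001]: F1=1 F2=0 (differ) -> 1
  row 18 [10010]: F1=1 F2=1 -> 0
  row 19 [10011]: F1=1 F2=0 (differ) -> 1
  row 20 [10100]: F1=1 F2=1 -> 0
  row 21 [10101]: F1=1 F2=1 -> 0
  row 22 [10110]: F1=1 F2=1 -> 0
  row 23 [10111]: F1=1 F2=1 -> 0
  row 24 [11000]: F1=0 F2=1 (differ) -> 1
  row 25 [11001]: F1=0 F2=0 -> 0
  row 26 [11010]: F1=0 F2=1 (differ) -> 1
  row 27 [11011]: F1=0 F2=0 -> 0
  row 28 [11100]: F1=0 F2=1 (differ) -> 1
  row 29 [11101]: F1=0 F2=1 (differ) -> 1
  row 30 [11110]: F1=0 F2=1 (differ) -> 1
  row 31 [11111]: F1=0 F2=1 (differ) -> 1
Full result column, 8 rows per line (p,q fixed per line; r,s,t runs 000..111 left to right):
  rows 0-7 [p,q=00]: 00111110  (ones: 5)
  rows 8-15 [p,q=01]: 11100011  (ones: 5)
  rows 16-23 [p,q=10]: 01010000  (ones: 2)
  rows 24-31 [p,q=11]: 10101111  (ones: 6)
Disagreements = 5+5+2+6 = 18

18


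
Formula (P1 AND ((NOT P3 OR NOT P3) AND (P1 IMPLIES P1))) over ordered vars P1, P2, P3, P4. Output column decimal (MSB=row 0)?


Formula: (P1 AND ((NOT P3 OR NOT P3) AND (P1 IMPLIES P1))) over P1, P2, P3, P4 (16 rows)
Evaluate each row (bits = P1,P2,P3,P4, MSB first):
  row 0 [0000]: (0 AND ((NOT 0 OR NOT 0) AND (0 IMPLIES 0))) -> 0
  row 1 [0001]: (0 AND ((NOT 0 OR NOT 0) AND (0 IMPLIES 0))) -> 0
  row 2 [0010]: (0 AND ((NOT 1 OR NOT 1) AND (0 IMPLIES 0))) -> 0
  row 3 [0011]: (0 AND ((NOT 1 OR NOT 1) AND (0 IMPLIES 0))) -> 0
  row 4 [0100]: (0 AND ((NOT 0 OR NOT 0) AND (0 IMPLIES 0))) -> 0
  row 5 [0101]: (0 AND ((NOT 0 OR NOT 0) AND (0 IMPLIES 0))) -> 0
  row 6 [0110]: (0 AND ((NOT 1 OR NOT 1) AND (0 IMPLIES 0))) -> 0
  row 7 [0111]: (0 AND ((NOT 1 OR NOT 1) AND (0 IMPLIES 0))) -> 0
  row 8 [1000]: (1 AND ((NOT 0 OR NOT 0) AND (1 IMPLIES 1))) -> 1
  row 9 [1001]: (1 AND ((NOT 0 OR NOT 0) AND (1 IMPLIES 1))) -> 1
  row 10 [1010]: (1 AND ((NOT 1 OR NOT 1) AND (1 IMPLIES 1))) -> 0
  row 11 [1011]: (1 AND ((NOT 1 OR NOT 1) AND (1 IMPLIES 1))) -> 0
  row 12 [1100]: (1 AND ((NOT 0 OR NOT 0) AND (1 IMPLIES 1))) -> 1
  row 13 [1101]: (1 AND ((NOT 0 OR NOT 0) AND (1 IMPLIES 1))) -> 1
  row 14 [1110]: (1 AND ((NOT 1 OR NOT 1) AND (1 IMPLIES 1))) -> 0
  row 15 [1111]: (1 AND ((NOT 1 OR NOT 1) AND (1 IMPLIES 1))) -> 0
Full result column, 4 rows per line (P1,P2 fixed per line; P3,P4 runs 00..11 left to right):
  rows 0-3 [P1,P2=00]: 0000  = hex 0
  rows 4-7 [P1,P2=01]: 0000  = hex 0
  rows 8-11 [P1,P2=10]: 1100  = hex C
  rows 12-15 [P1,P2=11]: 1100  = hex C
Output column (row 0 .. row 15) = 0000000011001100
Output column grouped in 4s = 0000 0000 1100 1100 = 0x00CC
Convert to decimal digit by digit (value = value*16 + digit):
  0 -> 0
  0*16 + 0 = 0
  0*16 + 12 (C) = 12
  12*16 + 12 (C) = 204
Decimal = 204

204


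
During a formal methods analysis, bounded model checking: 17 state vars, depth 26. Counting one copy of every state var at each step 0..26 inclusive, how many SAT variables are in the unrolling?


BMC unrolls to depth k, creating one copy of each state var for steps 0..k.
Step count = 26 + 1 = 27 (steps 0 through 26)
Vars per step = 17
Total = 17 * 27 = 459

459


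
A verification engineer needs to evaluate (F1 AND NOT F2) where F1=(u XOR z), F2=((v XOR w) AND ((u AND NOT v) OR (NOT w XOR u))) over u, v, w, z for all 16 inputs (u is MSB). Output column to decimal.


F1 = (u XOR z)
F2 = ((v XOR w) AND ((u AND NOT v) OR (NOT w XOR u)))
Counterexample to F1=>F2 is where F1=1 and F2=0.
Evaluate each row (bits = u,v,w,z, MSB first):
  row 0 [0000]: F1=0 F2=0 -> F1&~F2 -> 0
  row 1 [0001]: F1=1 F2=0 -> F1&~F2 -> 1
  row 2 [0010]: F1=0 F2=0 -> F1&~F2 -> 0
  row 3 [0011]: F1=1 F2=0 -> F1&~F2 -> 1
  row 4 [0100]: F1=0 F2=1 -> F1&~F2 -> 0
  row 5 [0101]: F1=1 F2=1 -> F1&~F2 -> 0
  row 6 [0110]: F1=0 F2=0 -> F1&~F2 -> 0
  row 7 [0111]: F1=1 F2=0 -> F1&~F2 -> 1
  row 8 [1000]: F1=1 F2=0 -> F1&~F2 -> 1
  row 9 [1001]: F1=0 F2=0 -> F1&~F2 -> 0
  row 10 [1010]: F1=1 F2=1 -> F1&~F2 -> 0
  row 11 [1011]: F1=0 F2=1 -> F1&~F2 -> 0
  row 12 [1100]: F1=1 F2=0 -> F1&~F2 -> 1
  row 13 [1101]: F1=0 F2=0 -> F1&~F2 -> 0
  row 14 [1110]: F1=1 F2=0 -> F1&~F2 -> 1
  row 15 [1111]: F1=0 F2=0 -> F1&~F2 -> 0
Full result column, 4 rows per line (u,v fixed per line; w,z runs 00..11 left to right):
  rows 0-3 [u,v=00]: 0101  = hex 5
  rows 4-7 [u,v=01]: 0001  = hex 1
  rows 8-11 [u,v=10]: 1000  = hex 8
  rows 12-15 [u,v=11]: 1010  = hex A
Counterexample vector (row 0 .. row 15) = 0101000110001010
Output column grouped in 4s = 0101 0001 1000 1010 = 0x518A
Convert to decimal digit by digit (value = value*16 + digit):
  5 -> 5
  5*16 + 1 = 81
  81*16 + 8 = 1304
  1304*16 + 10 (A) = 20874
Decimal = 20874

20874


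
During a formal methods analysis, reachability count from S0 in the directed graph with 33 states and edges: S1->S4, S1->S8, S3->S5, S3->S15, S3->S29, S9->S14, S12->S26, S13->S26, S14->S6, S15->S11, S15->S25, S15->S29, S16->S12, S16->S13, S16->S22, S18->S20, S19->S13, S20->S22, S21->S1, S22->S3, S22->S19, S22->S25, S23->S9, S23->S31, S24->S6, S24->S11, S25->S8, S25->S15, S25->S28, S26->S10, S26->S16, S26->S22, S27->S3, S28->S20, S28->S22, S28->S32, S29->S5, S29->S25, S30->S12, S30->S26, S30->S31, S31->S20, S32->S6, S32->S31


BFS from S0:
  layer 0: {S0}
Reachable set: {S0}
Count = 1

1


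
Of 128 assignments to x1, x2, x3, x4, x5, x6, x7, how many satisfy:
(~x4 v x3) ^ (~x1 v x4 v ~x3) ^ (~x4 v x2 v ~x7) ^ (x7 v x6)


CNF with 4 clauses over 7 vars (128 assignments).
An assignment satisfies CNF iff every clause has >=1 true literal.
Check each row (bits = x1,x2,x3,x4,x5,x6,x7; clause T/F shown):
  row 0 [0000000]: clauses=TTTF -> 0
  row 1 [0000001]: clauses=TTTT -> 1
  row 2 [0000010]: clauses=TTTT -> 1
  row 3 [0000011]: clauses=TTTT -> 1
  row 4 [0000100]: clauses=TTTF -> 0
  (every remaining row is evaluated the same way; all 128 results are listed next)
Full result column, 8 rows per line (x1,x2,x3,x4 fixed per line; x5,x6,x7 runs 000..111 left to right):
  rows 0-7 [x1,x2,x3,x4=0000]: 01110111  (ones: 6)
  rows 8-15 [x1,x2,x3,x4=0001]: 00000000  (ones: 0)
  rows 16-23 [x1,x2,x3,x4=0010]: 01110111  (ones: 6)
  rows 24-31 [x1,x2,x3,x4=0011]: 00100010  (ones: 2)
  rows 32-39 [x1,x2,x3,x4=0100]: 01110111  (ones: 6)
  rows 40-47 [x1,x2,x3,x4=0101]: 00000000  (ones: 0)
  rows 48-55 [x1,x2,x3,x4=0110]: 01110111  (ones: 6)
  rows 56-63 [x1,x2,x3,x4=0111]: 01110111  (ones: 6)
  rows 64-71 [x1,x2,x3,x4=1000]: 01110111  (ones: 6)
  rows 72-79 [x1,x2,x3,x4=1001]: 00000000  (ones: 0)
  rows 80-87 [x1,x2,x3,x4=1010]: 00000000  (ones: 0)
  rows 88-95 [x1,x2,x3,x4=1011]: 00100010  (ones: 2)
  rows 96-103 [x1,x2,x3,x4=1100]: 01110111  (ones: 6)
  rows 104-111 [x1,x2,x3,x4=1101]: 00000000  (ones: 0)
  rows 112-119 [x1,x2,x3,x4=1110]: 00000000  (ones: 0)
  rows 120-127 [x1,x2,x3,x4=1111]: 01110111  (ones: 6)
Satisfying assignments = 6+0+6+2+6+0+6+6+6+0+0+2+6+0+0+6 = 52

52


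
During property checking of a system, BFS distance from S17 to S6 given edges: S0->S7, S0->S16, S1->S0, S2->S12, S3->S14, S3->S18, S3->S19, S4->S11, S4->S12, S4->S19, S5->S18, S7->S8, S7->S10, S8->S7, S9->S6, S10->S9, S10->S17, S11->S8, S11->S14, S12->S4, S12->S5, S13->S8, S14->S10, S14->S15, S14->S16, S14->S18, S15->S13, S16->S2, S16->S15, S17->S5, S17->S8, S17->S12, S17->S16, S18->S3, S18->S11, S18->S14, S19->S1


BFS layer-by-layer from S17:
  dist 0: {S17}
  dist 1: {S5, S8, S12, S16}
  dist 2: {S2, S4, S7, S15, S18}
  dist 3: {S3, S10, S11, S13, S14, S19}
  dist 4: {S1, S9}
  dist 5: {S0, S6}
  -> S6 reached at distance 5
Shortest path length = 5

5


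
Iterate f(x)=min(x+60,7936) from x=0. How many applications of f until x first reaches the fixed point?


Step 1: x=0, cap=7936, increment=60
Step 2: x grows by 60 each step until capped at 7936; fixed point is x=7936
Step 3: iterations = ceil(7936/60) = 133

133


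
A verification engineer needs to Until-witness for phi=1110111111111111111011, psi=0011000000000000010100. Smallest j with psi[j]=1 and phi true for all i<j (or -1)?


(phi U psi) at 0: need smallest j with psi[j]=1 and phi[i]=1 for all i in [0,j).
Scan from step 0:
  step 0: phi=1, psi=0 -> continue
  step 1: phi=1, psi=0 -> continue
  step 2: psi=1 and phi held for [0,2) -> witness found
Witness step = 2

2


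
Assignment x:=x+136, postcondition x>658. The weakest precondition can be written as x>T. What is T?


Formula: wp(x:=E, P) = P[E/x] (substitute E for x in postcondition)
Step 1: Postcondition: x>658
Step 2: Substitute x+136 for x: x+136>658
Step 3: Solve for x: x > 658-136 = 522

522


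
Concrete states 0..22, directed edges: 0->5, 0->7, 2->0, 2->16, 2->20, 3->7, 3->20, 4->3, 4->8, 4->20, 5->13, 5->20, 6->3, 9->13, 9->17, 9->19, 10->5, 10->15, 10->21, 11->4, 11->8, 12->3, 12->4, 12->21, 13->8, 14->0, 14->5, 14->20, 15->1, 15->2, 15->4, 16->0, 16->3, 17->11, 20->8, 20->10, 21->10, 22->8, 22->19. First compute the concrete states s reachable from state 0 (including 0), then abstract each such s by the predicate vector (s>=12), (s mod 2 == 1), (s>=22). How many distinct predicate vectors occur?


BFS from 0:
Concrete reachable: {0, 1, 2, 3, 4, 5, 7, 8, 10, 13, 15, 16, 20, 21}
Abstract via predicates (s>=12), (s mod 2 == 1), (s>=22):
  (0,0,0) <- {0, 2, 4, 8, 10}
  (0,1,0) <- {1, 3, 5, 7}
  (1,0,0) <- {16, 20}
  (1,1,0) <- {13, 15, 21}
Distinct abstract states = 4

4


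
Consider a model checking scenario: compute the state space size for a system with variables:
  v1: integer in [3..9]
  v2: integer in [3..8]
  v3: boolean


State space = product of domain sizes of all variables.
Domain sizes:
  v1 (integer in [3..9]): 7
  v2 (integer in [3..8]): 6
  v3 (boolean): 2
Product = 7 * 6 * 2 = 84

84


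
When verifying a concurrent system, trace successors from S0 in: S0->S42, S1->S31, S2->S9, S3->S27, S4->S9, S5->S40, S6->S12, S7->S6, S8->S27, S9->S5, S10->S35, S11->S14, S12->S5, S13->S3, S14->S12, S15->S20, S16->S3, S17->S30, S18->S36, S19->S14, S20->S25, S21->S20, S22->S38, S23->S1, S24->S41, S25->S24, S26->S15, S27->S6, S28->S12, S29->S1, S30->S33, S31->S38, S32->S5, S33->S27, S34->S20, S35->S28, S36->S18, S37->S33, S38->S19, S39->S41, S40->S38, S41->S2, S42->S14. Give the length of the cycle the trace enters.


Trace from S0 until a state repeats:
  S0 -> S42 -> S14 -> S12 -> S5 -> S40 -> S38 -> S19 -> S14
S14 first seen at step 2, revisited at step 8.
Cycle length = 8 - 2 = 6

6


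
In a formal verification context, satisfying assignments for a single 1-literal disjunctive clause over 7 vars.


Step 1: Total=2^7=128
Step 2: Unsat when all 1 false: 2^6=64
Step 3: Sat=128-64=64

64


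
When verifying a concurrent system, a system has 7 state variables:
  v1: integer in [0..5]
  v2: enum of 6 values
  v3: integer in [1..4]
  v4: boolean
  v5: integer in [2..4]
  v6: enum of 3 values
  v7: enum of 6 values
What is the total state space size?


State space = product of domain sizes of all variables.
Domain sizes:
  v1 (integer in [0..5]): 6
  v2 (enum of 6 values): 6
  v3 (integer in [1..4]): 4
  v4 (boolean): 2
  v5 (integer in [2..4]): 3
  v6 (enum of 3 values): 3
  v7 (enum of 6 values): 6
Product = 6 * 6 * 4 * 2 * 3 * 3 * 6 = 15552

15552


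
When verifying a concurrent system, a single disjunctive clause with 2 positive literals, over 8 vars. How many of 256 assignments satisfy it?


Step 1: Total=2^8=256
Step 2: Unsat when all 2 false: 2^6=64
Step 3: Sat=256-64=192

192


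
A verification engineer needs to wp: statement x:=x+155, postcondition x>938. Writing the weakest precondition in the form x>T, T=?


Formula: wp(x:=E, P) = P[E/x] (substitute E for x in postcondition)
Step 1: Postcondition: x>938
Step 2: Substitute x+155 for x: x+155>938
Step 3: Solve for x: x > 938-155 = 783

783


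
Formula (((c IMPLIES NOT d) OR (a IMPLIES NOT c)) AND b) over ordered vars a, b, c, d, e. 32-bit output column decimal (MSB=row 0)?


Formula: (((c IMPLIES NOT d) OR (a IMPLIES NOT c)) AND b) over a, b, c, d, e (32 rows)
Evaluate each row (bits = a,b,c,d,e, MSB first):
  row 0 [00000]: (((0 IMPLIES NOT 0) OR (0 IMPLIES NOT 0)) AND 0) -> 0
  row 1 [00001]: (((0 IMPLIES NOT 0) OR (0 IMPLIES NOT 0)) AND 0) -> 0
  row 2 [00010]: (((0 IMPLIES NOT 1) OR (0 IMPLIES NOT 0)) AND 0) -> 0
  row 3 [00011]: (((0 IMPLIES NOT 1) OR (0 IMPLIES NOT 0)) AND 0) -> 0
  row 4 [00100]: (((1 IMPLIES NOT 0) OR (0 IMPLIES NOT 1)) AND 0) -> 0
  row 5 [00101]: (((1 IMPLIES NOT 0) OR (0 IMPLIES NOT 1)) AND 0) -> 0
  row 6 [00110]: (((1 IMPLIES NOT 1) OR (0 IMPLIES NOT 1)) AND 0) -> 0
  row 7 [00111]: (((1 IMPLIES NOT 1) OR (0 IMPLIES NOT 1)) AND 0) -> 0
  row 8 [01000]: (((0 IMPLIES NOT 0) OR (0 IMPLIES NOT 0)) AND 1) -> 1
  row 9 [01001]: (((0 IMPLIES NOT 0) OR (0 IMPLIES NOT 0)) AND 1) -> 1
  row 10 [01010]: (((0 IMPLIES NOT 1) OR (0 IMPLIES NOT 0)) AND 1) -> 1
  row 11 [01011]: (((0 IMPLIES NOT 1) OR (0 IMPLIES NOT 0)) AND 1) -> 1
  row 12 [01100]: (((1 IMPLIES NOT 0) OR (0 IMPLIES NOT 1)) AND 1) -> 1
  row 13 [01101]: (((1 IMPLIES NOT 0) OR (0 IMPLIES NOT 1)) AND 1) -> 1
  row 14 [01110]: (((1 IMPLIES NOT 1) OR (0 IMPLIES NOT 1)) AND 1) -> 1
  row 15 [01111]: (((1 IMPLIES NOT 1) OR (0 IMPLIES NOT 1)) AND 1) -> 1
  row 16 [10000]: (((0 IMPLIES NOT 0) OR (1 IMPLIES NOT 0)) AND 0) -> 0
  row 17 [10001]: (((0 IMPLIES NOT 0) OR (1 IMPLIES NOT 0)) AND 0) -> 0
  row 18 [10010]: (((0 IMPLIES NOT 1) OR (1 IMPLIES NOT 0)) AND 0) -> 0
  row 19 [10011]: (((0 IMPLIES NOT 1) OR (1 IMPLIES NOT 0)) AND 0) -> 0
  row 20 [10100]: (((1 IMPLIES NOT 0) OR (1 IMPLIES NOT 1)) AND 0) -> 0
  row 21 [10101]: (((1 IMPLIES NOT 0) OR (1 IMPLIES NOT 1)) AND 0) -> 0
  row 22 [10110]: (((1 IMPLIES NOT 1) OR (1 IMPLIES NOT 1)) AND 0) -> 0
  row 23 [10111]: (((1 IMPLIES NOT 1) OR (1 IMPLIES NOT 1)) AND 0) -> 0
  row 24 [11000]: (((0 IMPLIES NOT 0) OR (1 IMPLIES NOT 0)) AND 1) -> 1
  row 25 [11001]: (((0 IMPLIES NOT 0) OR (1 IMPLIES NOT 0)) AND 1) -> 1
  row 26 [11010]: (((0 IMPLIES NOT 1) OR (1 IMPLIES NOT 0)) AND 1) -> 1
  row 27 [11011]: (((0 IMPLIES NOT 1) OR (1 IMPLIES NOT 0)) AND 1) -> 1
  row 28 [11100]: (((1 IMPLIES NOT 0) OR (1 IMPLIES NOT 1)) AND 1) -> 1
  row 29 [11101]: (((1 IMPLIES NOT 0) OR (1 IMPLIES NOT 1)) AND 1) -> 1
  row 30 [11110]: (((1 IMPLIES NOT 1) OR (1 IMPLIES NOT 1)) AND 1) -> 0
  row 31 [11111]: (((1 IMPLIES NOT 1) OR (1 IMPLIES NOT 1)) AND 1) -> 0
Full result column, 4 rows per line (a,b,c fixed per line; d,e runs 00..11 left to right):
  rows 0-3 [a,b,c=000]: 0000  = hex 0
  rows 4-7 [a,b,c=001]: 0000  = hex 0
  rows 8-11 [a,b,c=010]: 1111  = hex F
  rows 12-15 [a,b,c=011]: 1111  = hex F
  rows 16-19 [a,b,c=100]: 0000  = hex 0
  rows 20-23 [a,b,c=101]: 0000  = hex 0
  rows 24-27 [a,b,c=110]: 1111  = hex F
  rows 28-31 [a,b,c=111]: 1100  = hex C
Output column (row 0 .. row 31) = 00000000111111110000000011111100
Output column grouped in 4s = 0000 0000 1111 1111 0000 0000 1111 1100 = 0x00FF00FC
Convert to decimal digit by digit (value = value*16 + digit):
  0 -> 0
  0*16 + 0 = 0
  0*16 + 15 (F) = 15
  15*16 + 15 (F) = 255
  255*16 + 0 = 4080
  4080*16 + 0 = 65280
  65280*16 + 15 (F) = 1044495
  1044495*16 + 12 (C) = 16711932
Decimal = 16711932

16711932


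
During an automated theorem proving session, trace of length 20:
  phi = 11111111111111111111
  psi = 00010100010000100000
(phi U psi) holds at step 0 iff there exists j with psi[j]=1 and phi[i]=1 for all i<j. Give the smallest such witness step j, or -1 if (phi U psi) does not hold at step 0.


(phi U psi) at 0: need smallest j with psi[j]=1 and phi[i]=1 for all i in [0,j).
Scan from step 0:
  step 0: phi=1, psi=0 -> continue
  step 1: phi=1, psi=0 -> continue
  step 2: phi=1, psi=0 -> continue
  step 3: psi=1 and phi held for [0,3) -> witness found
Witness step = 3

3


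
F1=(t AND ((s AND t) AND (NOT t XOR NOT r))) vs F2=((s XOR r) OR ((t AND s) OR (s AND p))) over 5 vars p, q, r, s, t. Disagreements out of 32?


F1 = (t AND ((s AND t) AND (NOT t XOR NOT r)))
F2 = ((s XOR r) OR ((t AND s) OR (s AND p)))
Evaluate both on each of 32 rows (bits = p,q,r,s,t):
  row 0 [00000]: F1=0 F2=0 -> 0
  row 1 [00001]: F1=0 F2=0 -> 0
  row 2 [00010]: F1=0 F2=1 (differ) -> 1
  row 3 [00011]: F1=1 F2=1 -> 0
  row 4 [00100]: F1=0 F2=1 (differ) -> 1
  row 5 [00101]: F1=0 F2=1 (differ) -> 1
  row 6 [00110]: F1=0 F2=0 -> 0
  row 7 [00111]: F1=0 F2=1 (differ) -> 1
  row 8 [01000]: F1=0 F2=0 -> 0
  row 9 [01001]: F1=0 F2=0 -> 0
  row 10 [01010]: F1=0 F2=1 (differ) -> 1
  row 11 [01011]: F1=1 F2=1 -> 0
  row 12 [01100]: F1=0 F2=1 (differ) -> 1
  row 13 [01101]: F1=0 F2=1 (differ) -> 1
  row 14 [01110]: F1=0 F2=0 -> 0
  row 15 [01111]: F1=0 F2=1 (differ) -> 1
  row 16 [10000]: F1=0 F2=0 -> 0
  row 17 [10001]: F1=0 F2=0 -> 0
  row 18 [10010]: F1=0 F2=1 (differ) -> 1
  row 19 [10011]: F1=1 F2=1 -> 0
  row 20 [10100]: F1=0 F2=1 (differ) -> 1
  row 21 [10101]: F1=0 F2=1 (differ) -> 1
  row 22 [10110]: F1=0 F2=1 (differ) -> 1
  row 23 [10111]: F1=0 F2=1 (differ) -> 1
  row 24 [11000]: F1=0 F2=0 -> 0
  row 25 [11001]: F1=0 F2=0 -> 0
  row 26 [11010]: F1=0 F2=1 (differ) -> 1
  row 27 [11011]: F1=1 F2=1 -> 0
  row 28 [11100]: F1=0 F2=1 (differ) -> 1
  row 29 [11101]: F1=0 F2=1 (differ) -> 1
  row 30 [11110]: F1=0 F2=1 (differ) -> 1
  row 31 [11111]: F1=0 F2=1 (differ) -> 1
Full result column, 8 rows per line (p,q fixed per line; r,s,t runs 000..111 left to right):
  rows 0-7 [p,q=00]: 00101101  (ones: 4)
  rows 8-15 [p,q=01]: 00101101  (ones: 4)
  rows 16-23 [p,q=10]: 00101111  (ones: 5)
  rows 24-31 [p,q=11]: 00101111  (ones: 5)
Disagreements = 4+4+5+5 = 18

18


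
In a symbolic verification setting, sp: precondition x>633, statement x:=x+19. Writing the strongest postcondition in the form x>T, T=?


Formula: sp(P, x:=E) = exists old_x. (x = E[old_x/x]) AND P[old_x/x] (old_x is the value of x before the assignment; eliminate old_x by solving x = E[old_x/x] for old_x)
Step 1: Precondition P: x>633, i.e. old_x > 633
Step 2: Assignment gives x = old_x + 19, so old_x = x - 19
Step 3: Substitute into P: x - 19 > 633
Step 4: Simplify: x > 633+19 = 652

652


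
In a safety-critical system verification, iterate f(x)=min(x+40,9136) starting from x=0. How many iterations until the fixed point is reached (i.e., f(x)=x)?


Step 1: x=0, cap=9136, increment=40
Step 2: x grows by 40 each step until capped at 9136; fixed point is x=9136
Step 3: iterations = ceil(9136/40) = 229

229


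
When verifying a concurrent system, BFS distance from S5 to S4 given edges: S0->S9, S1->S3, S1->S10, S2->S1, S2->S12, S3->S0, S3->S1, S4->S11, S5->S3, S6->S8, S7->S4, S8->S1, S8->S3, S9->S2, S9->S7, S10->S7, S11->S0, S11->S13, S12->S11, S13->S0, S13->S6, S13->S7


BFS layer-by-layer from S5:
  dist 0: {S5}
  dist 1: {S3}
  dist 2: {S0, S1}
  dist 3: {S9, S10}
  dist 4: {S2, S7}
  dist 5: {S4, S12}
  -> S4 reached at distance 5
Shortest path length = 5

5


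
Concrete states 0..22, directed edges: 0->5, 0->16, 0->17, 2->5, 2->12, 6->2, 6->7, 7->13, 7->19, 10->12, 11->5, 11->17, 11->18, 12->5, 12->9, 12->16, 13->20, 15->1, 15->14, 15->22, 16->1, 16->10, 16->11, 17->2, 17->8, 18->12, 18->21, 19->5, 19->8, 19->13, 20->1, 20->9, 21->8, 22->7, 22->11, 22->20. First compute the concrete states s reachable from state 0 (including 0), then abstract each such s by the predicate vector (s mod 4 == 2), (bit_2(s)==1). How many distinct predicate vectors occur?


BFS from 0:
Concrete reachable: {0, 1, 2, 5, 8, 9, 10, 11, 12, 16, 17, 18, 21}
Abstract via predicates (s mod 4 == 2), (bit_2(s)==1):
  (0,0) <- {0, 1, 8, 9, 11, 16, 17}
  (0,1) <- {5, 12, 21}
  (1,0) <- {2, 10, 18}
Distinct abstract states = 3

3


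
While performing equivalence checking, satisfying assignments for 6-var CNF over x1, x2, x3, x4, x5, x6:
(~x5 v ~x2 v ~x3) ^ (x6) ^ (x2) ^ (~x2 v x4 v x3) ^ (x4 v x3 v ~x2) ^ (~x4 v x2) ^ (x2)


CNF with 7 clauses over 6 vars (64 assignments).
An assignment satisfies CNF iff every clause has >=1 true literal.
Check each row (bits = x1,x2,x3,x4,x5,x6; clause T/F shown):
  row 0 [000000]: clauses=TFFTTTF -> 0
  row 1 [000001]: clauses=TTFTTTF -> 0
  row 2 [000010]: clauses=TFFTTTF -> 0
  row 3 [000011]: clauses=TTFTTTF -> 0
  row 4 [000100]: clauses=TFFTTFF -> 0
  (every remaining row is evaluated the same way; all 64 results are listed next)
Full result column, 8 rows per line (x1,x2,x3 fixed per line; x4,x5,x6 runs 000..111 left to right):
  rows 0-7 [x1,x2,x3=000]: 00000000  (ones: 0)
  rows 8-15 [x1,x2,x3=001]: 00000000  (ones: 0)
  rows 16-23 [x1,x2,x3=010]: 00000101  (ones: 2)
  rows 24-31 [x1,x2,x3=011]: 01000100  (ones: 2)
  rows 32-39 [x1,x2,x3=100]: 00000000  (ones: 0)
  rows 40-47 [x1,x2,x3=101]: 00000000  (ones: 0)
  rows 48-55 [x1,x2,x3=110]: 00000101  (ones: 2)
  rows 56-63 [x1,x2,x3=111]: 01000100  (ones: 2)
Satisfying assignments = 0+0+2+2+0+0+2+2 = 8

8


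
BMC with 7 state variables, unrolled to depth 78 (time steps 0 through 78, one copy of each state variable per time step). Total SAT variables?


BMC unrolls to depth k, creating one copy of each state var for steps 0..k.
Step count = 78 + 1 = 79 (steps 0 through 78)
Vars per step = 7
Total = 7 * 79 = 553

553


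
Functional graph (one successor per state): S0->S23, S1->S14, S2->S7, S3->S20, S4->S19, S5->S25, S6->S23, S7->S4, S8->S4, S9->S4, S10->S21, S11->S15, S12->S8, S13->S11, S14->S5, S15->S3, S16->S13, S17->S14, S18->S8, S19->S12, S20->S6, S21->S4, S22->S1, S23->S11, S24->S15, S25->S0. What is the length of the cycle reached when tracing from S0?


Trace from S0 until a state repeats:
  S0 -> S23 -> S11 -> S15 -> S3 -> S20 -> S6 -> S23
S23 first seen at step 1, revisited at step 7.
Cycle length = 7 - 1 = 6

6


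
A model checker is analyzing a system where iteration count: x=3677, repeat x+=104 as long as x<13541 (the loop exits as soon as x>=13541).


Step 1: x goes from 3677 toward 13541 by 104; the body runs while x<13541, so iterations = ceil((bound-start)/step)
Step 2: Distance=9864
Step 3: ceil(9864/104)=95

95


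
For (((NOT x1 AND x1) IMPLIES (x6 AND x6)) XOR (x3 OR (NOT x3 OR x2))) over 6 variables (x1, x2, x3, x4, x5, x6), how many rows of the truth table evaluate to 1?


Formula: (((NOT x1 AND x1) IMPLIES (x6 AND x6)) XOR (x3 OR (NOT x3 OR x2))) over 6 vars (64 rows)
Evaluate each row (x1, x2, x3, x4, x5, x6 as bits, MSB first):
  row 0 [000000]: (((NOT 0 AND 0) IMPLIES (0 AND 0)) XOR (0 OR (NOT 0 OR 0))) -> 0
  row 1 [000001]: (((NOT 0 AND 0) IMPLIES (1 AND 1)) XOR (0 OR (NOT 0 OR 0))) -> 0
  row 2 [000010]: (((NOT 0 AND 0) IMPLIES (0 AND 0)) XOR (0 OR (NOT 0 OR 0))) -> 0
  row 3 [000011]: (((NOT 0 AND 0) IMPLIES (1 AND 1)) XOR (0 OR (NOT 0 OR 0))) -> 0
  row 4 [000100]: (((NOT 0 AND 0) IMPLIES (0 AND 0)) XOR (0 OR (NOT 0 OR 0))) -> 0
  (every remaining row is evaluated the same way; all 64 results are listed next)
Full result column, 8 rows per line (x1,x2,x3 fixed per line; x4,x5,x6 runs 000..111 left to right):
  rows 0-7 [x1,x2,x3=000]: 00000000  (ones: 0)
  rows 8-15 [x1,x2,x3=001]: 00000000  (ones: 0)
  rows 16-23 [x1,x2,x3=010]: 00000000  (ones: 0)
  rows 24-31 [x1,x2,x3=011]: 00000000  (ones: 0)
  rows 32-39 [x1,x2,x3=100]: 00000000  (ones: 0)
  rows 40-47 [x1,x2,x3=101]: 00000000  (ones: 0)
  rows 48-55 [x1,x2,x3=110]: 00000000  (ones: 0)
  rows 56-63 [x1,x2,x3=111]: 00000000  (ones: 0)
Count of 1-rows = 0+0+0+0+0+0+0+0 = 0

0


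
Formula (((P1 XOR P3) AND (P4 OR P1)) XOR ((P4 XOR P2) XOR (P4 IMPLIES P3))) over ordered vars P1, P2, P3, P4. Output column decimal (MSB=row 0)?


Formula: (((P1 XOR P3) AND (P4 OR P1)) XOR ((P4 XOR P2) XOR (P4 IMPLIES P3))) over P1, P2, P3, P4 (16 rows)
Evaluate each row (bits = P1,P2,P3,P4, MSB first):
  row 0 [0000]: (((0 XOR 0) AND (0 OR 0)) XOR ((0 XOR 0) XOR (0 IMPLIES 0))) -> 1
  row 1 [0001]: (((0 XOR 0) AND (1 OR 0)) XOR ((1 XOR 0) XOR (1 IMPLIES 0))) -> 1
  row 2 [0010]: (((0 XOR 1) AND (0 OR 0)) XOR ((0 XOR 0) XOR (0 IMPLIES 1))) -> 1
  row 3 [0011]: (((0 XOR 1) AND (1 OR 0)) XOR ((1 XOR 0) XOR (1 IMPLIES 1))) -> 1
  row 4 [0100]: (((0 XOR 0) AND (0 OR 0)) XOR ((0 XOR 1) XOR (0 IMPLIES 0))) -> 0
  row 5 [0101]: (((0 XOR 0) AND (1 OR 0)) XOR ((1 XOR 1) XOR (1 IMPLIES 0))) -> 0
  row 6 [0110]: (((0 XOR 1) AND (0 OR 0)) XOR ((0 XOR 1) XOR (0 IMPLIES 1))) -> 0
  row 7 [0111]: (((0 XOR 1) AND (1 OR 0)) XOR ((1 XOR 1) XOR (1 IMPLIES 1))) -> 0
  row 8 [1000]: (((1 XOR 0) AND (0 OR 1)) XOR ((0 XOR 0) XOR (0 IMPLIES 0))) -> 0
  row 9 [1001]: (((1 XOR 0) AND (1 OR 1)) XOR ((1 XOR 0) XOR (1 IMPLIES 0))) -> 0
  row 10 [1010]: (((1 XOR 1) AND (0 OR 1)) XOR ((0 XOR 0) XOR (0 IMPLIES 1))) -> 1
  row 11 [1011]: (((1 XOR 1) AND (1 OR 1)) XOR ((1 XOR 0) XOR (1 IMPLIES 1))) -> 0
  row 12 [1100]: (((1 XOR 0) AND (0 OR 1)) XOR ((0 XOR 1) XOR (0 IMPLIES 0))) -> 1
  row 13 [1101]: (((1 XOR 0) AND (1 OR 1)) XOR ((1 XOR 1) XOR (1 IMPLIES 0))) -> 1
  row 14 [1110]: (((1 XOR 1) AND (0 OR 1)) XOR ((0 XOR 1) XOR (0 IMPLIES 1))) -> 0
  row 15 [1111]: (((1 XOR 1) AND (1 OR 1)) XOR ((1 XOR 1) XOR (1 IMPLIES 1))) -> 1
Full result column, 4 rows per line (P1,P2 fixed per line; P3,P4 runs 00..11 left to right):
  rows 0-3 [P1,P2=00]: 1111  = hex F
  rows 4-7 [P1,P2=01]: 0000  = hex 0
  rows 8-11 [P1,P2=10]: 0010  = hex 2
  rows 12-15 [P1,P2=11]: 1101  = hex D
Output column (row 0 .. row 15) = 1111000000101101
Output column grouped in 4s = 1111 0000 0010 1101 = 0xF02D
Convert to decimal digit by digit (value = value*16 + digit):
  F -> 15
  15*16 + 0 = 240
  240*16 + 2 = 3842
  3842*16 + 13 (D) = 61485
Decimal = 61485

61485


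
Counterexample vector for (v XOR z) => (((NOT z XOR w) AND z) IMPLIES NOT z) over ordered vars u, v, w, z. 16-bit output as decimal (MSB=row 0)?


F1 = (v XOR z)
F2 = (((NOT z XOR w) AND z) IMPLIES NOT z)
Counterexample to F1=>F2 is where F1=1 and F2=0.
Evaluate each row (bits = u,v,w,z, MSB first):
  row 0 [0000]: F1=0 F2=1 -> F1&~F2 -> 0
  row 1 [0001]: F1=1 F2=1 -> F1&~F2 -> 0
  row 2 [0010]: F1=0 F2=1 -> F1&~F2 -> 0
  row 3 [0011]: F1=1 F2=0 -> F1&~F2 -> 1
  row 4 [0100]: F1=1 F2=1 -> F1&~F2 -> 0
  row 5 [0101]: F1=0 F2=1 -> F1&~F2 -> 0
  row 6 [0110]: F1=1 F2=1 -> F1&~F2 -> 0
  row 7 [0111]: F1=0 F2=0 -> F1&~F2 -> 0
  row 8 [1000]: F1=0 F2=1 -> F1&~F2 -> 0
  row 9 [1001]: F1=1 F2=1 -> F1&~F2 -> 0
  row 10 [1010]: F1=0 F2=1 -> F1&~F2 -> 0
  row 11 [1011]: F1=1 F2=0 -> F1&~F2 -> 1
  row 12 [1100]: F1=1 F2=1 -> F1&~F2 -> 0
  row 13 [1101]: F1=0 F2=1 -> F1&~F2 -> 0
  row 14 [1110]: F1=1 F2=1 -> F1&~F2 -> 0
  row 15 [1111]: F1=0 F2=0 -> F1&~F2 -> 0
Full result column, 4 rows per line (u,v fixed per line; w,z runs 00..11 left to right):
  rows 0-3 [u,v=00]: 0001  = hex 1
  rows 4-7 [u,v=01]: 0000  = hex 0
  rows 8-11 [u,v=10]: 0001  = hex 1
  rows 12-15 [u,v=11]: 0000  = hex 0
Counterexample vector (row 0 .. row 15) = 0001000000010000
Output column grouped in 4s = 0001 0000 0001 0000 = 0x1010
Convert to decimal digit by digit (value = value*16 + digit):
  1 -> 1
  1*16 + 0 = 16
  16*16 + 1 = 257
  257*16 + 0 = 4112
Decimal = 4112

4112


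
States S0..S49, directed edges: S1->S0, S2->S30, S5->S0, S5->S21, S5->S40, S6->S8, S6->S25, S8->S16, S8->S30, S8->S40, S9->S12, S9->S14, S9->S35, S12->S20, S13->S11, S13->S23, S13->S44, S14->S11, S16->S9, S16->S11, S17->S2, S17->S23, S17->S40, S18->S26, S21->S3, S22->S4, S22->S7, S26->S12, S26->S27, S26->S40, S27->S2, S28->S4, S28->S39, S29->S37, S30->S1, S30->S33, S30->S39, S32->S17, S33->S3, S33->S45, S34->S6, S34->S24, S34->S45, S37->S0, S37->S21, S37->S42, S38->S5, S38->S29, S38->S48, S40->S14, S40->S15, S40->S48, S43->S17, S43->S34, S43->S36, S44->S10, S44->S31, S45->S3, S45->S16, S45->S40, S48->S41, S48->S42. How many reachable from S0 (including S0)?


BFS from S0:
  layer 0: {S0}
Reachable set: {S0}
Count = 1

1


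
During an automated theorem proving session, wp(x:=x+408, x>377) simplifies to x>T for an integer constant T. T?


Formula: wp(x:=E, P) = P[E/x] (substitute E for x in postcondition)
Step 1: Postcondition: x>377
Step 2: Substitute x+408 for x: x+408>377
Step 3: Solve for x: x > 377-408 = -31

-31


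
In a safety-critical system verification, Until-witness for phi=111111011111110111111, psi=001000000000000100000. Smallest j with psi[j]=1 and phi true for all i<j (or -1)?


(phi U psi) at 0: need smallest j with psi[j]=1 and phi[i]=1 for all i in [0,j).
Scan from step 0:
  step 0: phi=1, psi=0 -> continue
  step 1: phi=1, psi=0 -> continue
  step 2: psi=1 and phi held for [0,2) -> witness found
Witness step = 2

2


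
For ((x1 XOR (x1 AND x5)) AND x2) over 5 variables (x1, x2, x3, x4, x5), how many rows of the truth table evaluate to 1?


Formula: ((x1 XOR (x1 AND x5)) AND x2) over 5 vars (32 rows)
Evaluate each row (x1, x2, x3, x4, x5 as bits, MSB first):
  row 0 [00000]: ((0 XOR (0 AND 0)) AND 0) -> 0
  row 1 [00001]: ((0 XOR (0 AND 1)) AND 0) -> 0
  row 2 [00010]: ((0 XOR (0 AND 0)) AND 0) -> 0
  row 3 [00011]: ((0 XOR (0 AND 1)) AND 0) -> 0
  row 4 [00100]: ((0 XOR (0 AND 0)) AND 0) -> 0
  row 5 [00101]: ((0 XOR (0 AND 1)) AND 0) -> 0
  row 6 [00110]: ((0 XOR (0 AND 0)) AND 0) -> 0
  row 7 [00111]: ((0 XOR (0 AND 1)) AND 0) -> 0
  row 8 [01000]: ((0 XOR (0 AND 0)) AND 1) -> 0
  row 9 [01001]: ((0 XOR (0 AND 1)) AND 1) -> 0
  row 10 [01010]: ((0 XOR (0 AND 0)) AND 1) -> 0
  row 11 [01011]: ((0 XOR (0 AND 1)) AND 1) -> 0
  row 12 [01100]: ((0 XOR (0 AND 0)) AND 1) -> 0
  row 13 [01101]: ((0 XOR (0 AND 1)) AND 1) -> 0
  row 14 [01110]: ((0 XOR (0 AND 0)) AND 1) -> 0
  row 15 [01111]: ((0 XOR (0 AND 1)) AND 1) -> 0
  row 16 [10000]: ((1 XOR (1 AND 0)) AND 0) -> 0
  row 17 [10001]: ((1 XOR (1 AND 1)) AND 0) -> 0
  row 18 [10010]: ((1 XOR (1 AND 0)) AND 0) -> 0
  row 19 [10011]: ((1 XOR (1 AND 1)) AND 0) -> 0
  row 20 [10100]: ((1 XOR (1 AND 0)) AND 0) -> 0
  row 21 [10101]: ((1 XOR (1 AND 1)) AND 0) -> 0
  row 22 [10110]: ((1 XOR (1 AND 0)) AND 0) -> 0
  row 23 [10111]: ((1 XOR (1 AND 1)) AND 0) -> 0
  row 24 [11000]: ((1 XOR (1 AND 0)) AND 1) -> 1
  row 25 [11001]: ((1 XOR (1 AND 1)) AND 1) -> 0
  row 26 [11010]: ((1 XOR (1 AND 0)) AND 1) -> 1
  row 27 [11011]: ((1 XOR (1 AND 1)) AND 1) -> 0
  row 28 [11100]: ((1 XOR (1 AND 0)) AND 1) -> 1
  row 29 [11101]: ((1 XOR (1 AND 1)) AND 1) -> 0
  row 30 [11110]: ((1 XOR (1 AND 0)) AND 1) -> 1
  row 31 [11111]: ((1 XOR (1 AND 1)) AND 1) -> 0
Full result column, 8 rows per line (x1,x2 fixed per line; x3,x4,x5 runs 000..111 left to right):
  rows 0-7 [x1,x2=00]: 00000000  (ones: 0)
  rows 8-15 [x1,x2=01]: 00000000  (ones: 0)
  rows 16-23 [x1,x2=10]: 00000000  (ones: 0)
  rows 24-31 [x1,x2=11]: 10101010  (ones: 4)
Count of 1-rows = 0+0+0+4 = 4

4


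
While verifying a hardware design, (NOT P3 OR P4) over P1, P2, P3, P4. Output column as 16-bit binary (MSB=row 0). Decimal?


Formula: (NOT P3 OR P4) over P1, P2, P3, P4 (16 rows)
Evaluate each row (bits = P1,P2,P3,P4, MSB first):
  row 0 [0000]: (NOT 0 OR 0) -> 1
  row 1 [0001]: (NOT 0 OR 1) -> 1
  row 2 [0010]: (NOT 1 OR 0) -> 0
  row 3 [0011]: (NOT 1 OR 1) -> 1
  row 4 [0100]: (NOT 0 OR 0) -> 1
  row 5 [0101]: (NOT 0 OR 1) -> 1
  row 6 [0110]: (NOT 1 OR 0) -> 0
  row 7 [0111]: (NOT 1 OR 1) -> 1
  row 8 [1000]: (NOT 0 OR 0) -> 1
  row 9 [1001]: (NOT 0 OR 1) -> 1
  row 10 [1010]: (NOT 1 OR 0) -> 0
  row 11 [1011]: (NOT 1 OR 1) -> 1
  row 12 [1100]: (NOT 0 OR 0) -> 1
  row 13 [1101]: (NOT 0 OR 1) -> 1
  row 14 [1110]: (NOT 1 OR 0) -> 0
  row 15 [1111]: (NOT 1 OR 1) -> 1
Full result column, 4 rows per line (P1,P2 fixed per line; P3,P4 runs 00..11 left to right):
  rows 0-3 [P1,P2=00]: 1101  = hex D
  rows 4-7 [P1,P2=01]: 1101  = hex D
  rows 8-11 [P1,P2=10]: 1101  = hex D
  rows 12-15 [P1,P2=11]: 1101  = hex D
Output column (row 0 .. row 15) = 1101110111011101
Output column grouped in 4s = 1101 1101 1101 1101 = 0xDDDD
Convert to decimal digit by digit (value = value*16 + digit):
  D -> 13
  13*16 + 13 (D) = 221
  221*16 + 13 (D) = 3549
  3549*16 + 13 (D) = 56797
Decimal = 56797

56797


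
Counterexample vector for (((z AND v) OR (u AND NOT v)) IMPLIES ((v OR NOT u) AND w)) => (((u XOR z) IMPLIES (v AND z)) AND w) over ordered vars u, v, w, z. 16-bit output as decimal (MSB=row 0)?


F1 = (((z AND v) OR (u AND NOT v)) IMPLIES ((v OR NOT u) AND w))
F2 = (((u XOR z) IMPLIES (v AND z)) AND w)
Counterexample to F1=>F2 is where F1=1 and F2=0.
Evaluate each row (bits = u,v,w,z, MSB first):
  row 0 [0000]: F1=1 F2=0 -> F1&~F2 -> 1
  row 1 [0001]: F1=1 F2=0 -> F1&~F2 -> 1
  row 2 [0010]: F1=1 F2=1 -> F1&~F2 -> 0
  row 3 [0011]: F1=1 F2=0 -> F1&~F2 -> 1
  row 4 [0100]: F1=1 F2=0 -> F1&~F2 -> 1
  row 5 [0101]: F1=0 F2=0 -> F1&~F2 -> 0
  row 6 [0110]: F1=1 F2=1 -> F1&~F2 -> 0
  row 7 [0111]: F1=1 F2=1 -> F1&~F2 -> 0
  row 8 [1000]: F1=0 F2=0 -> F1&~F2 -> 0
  row 9 [1001]: F1=0 F2=0 -> F1&~F2 -> 0
  row 10 [1010]: F1=0 F2=0 -> F1&~F2 -> 0
  row 11 [1011]: F1=0 F2=1 -> F1&~F2 -> 0
  row 12 [1100]: F1=1 F2=0 -> F1&~F2 -> 1
  row 13 [1101]: F1=0 F2=0 -> F1&~F2 -> 0
  row 14 [1110]: F1=1 F2=0 -> F1&~F2 -> 1
  row 15 [1111]: F1=1 F2=1 -> F1&~F2 -> 0
Full result column, 4 rows per line (u,v fixed per line; w,z runs 00..11 left to right):
  rows 0-3 [u,v=00]: 1101  = hex D
  rows 4-7 [u,v=01]: 1000  = hex 8
  rows 8-11 [u,v=10]: 0000  = hex 0
  rows 12-15 [u,v=11]: 1010  = hex A
Counterexample vector (row 0 .. row 15) = 1101100000001010
Output column grouped in 4s = 1101 1000 0000 1010 = 0xD80A
Convert to decimal digit by digit (value = value*16 + digit):
  D -> 13
  13*16 + 8 = 216
  216*16 + 0 = 3456
  3456*16 + 10 (A) = 55306
Decimal = 55306

55306


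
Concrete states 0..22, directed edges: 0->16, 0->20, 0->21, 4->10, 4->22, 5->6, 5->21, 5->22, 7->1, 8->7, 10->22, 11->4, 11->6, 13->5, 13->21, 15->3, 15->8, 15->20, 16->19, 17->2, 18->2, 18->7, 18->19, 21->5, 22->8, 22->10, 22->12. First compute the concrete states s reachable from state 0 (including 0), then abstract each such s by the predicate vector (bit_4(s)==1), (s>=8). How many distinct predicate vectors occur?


BFS from 0:
Concrete reachable: {0, 1, 5, 6, 7, 8, 10, 12, 16, 19, 20, 21, 22}
Abstract via predicates (bit_4(s)==1), (s>=8):
  (0,0) <- {0, 1, 5, 6, 7}
  (0,1) <- {8, 10, 12}
  (1,1) <- {16, 19, 20, 21, 22}
Distinct abstract states = 3

3
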